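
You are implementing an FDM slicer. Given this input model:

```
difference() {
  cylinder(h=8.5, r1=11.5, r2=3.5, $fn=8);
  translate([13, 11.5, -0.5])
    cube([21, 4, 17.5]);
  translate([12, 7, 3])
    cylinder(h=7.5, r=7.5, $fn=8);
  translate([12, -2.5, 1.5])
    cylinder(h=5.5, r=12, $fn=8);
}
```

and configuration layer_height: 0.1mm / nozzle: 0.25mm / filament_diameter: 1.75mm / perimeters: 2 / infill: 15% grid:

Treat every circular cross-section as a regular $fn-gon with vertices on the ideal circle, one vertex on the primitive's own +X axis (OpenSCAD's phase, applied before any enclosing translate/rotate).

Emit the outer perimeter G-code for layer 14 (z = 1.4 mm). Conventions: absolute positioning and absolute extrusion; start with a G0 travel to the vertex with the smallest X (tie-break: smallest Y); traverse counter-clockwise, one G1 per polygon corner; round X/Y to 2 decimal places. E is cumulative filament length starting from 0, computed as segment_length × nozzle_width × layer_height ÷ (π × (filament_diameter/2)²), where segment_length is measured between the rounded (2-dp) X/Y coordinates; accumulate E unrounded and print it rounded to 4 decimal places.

G0 X-10.18 Y0.00 Z1.40
G1 X-7.20 Y-7.20 E0.0810
G1 X0.00 Y-10.18 E0.1620
G1 X7.20 Y-7.20 E0.2430
G1 X10.18 Y0.00 E0.3240
G1 X7.20 Y7.20 E0.4050
G1 X0.00 Y10.18 E0.4860
G1 X-7.20 Y7.20 E0.5669
G1 X-10.18 Y0.00 E0.6479

At z = 1.4 mm: the cone (r1=11.5→r2=3.5) has section circumradius 10.182 here — a regular 8-gon; the cube at (13, 11.5) is present — its section is the full 21×4 rectangle; the cylinder at (12, 7) does not reach this height (z outside [3, 10.5]); the cylinder at (12, -2.5) does not reach this height (z outside [1.5, 7]); Subtracting the remaining from the first: starting from the cone, the 21×4 cube at (13, 11.5) misses the remaining region (no effect) — 1 connected region. The outline is a single polygon with 8 vertices. Extrusion per mm of travel: 0.25 × 0.1 / (π × 0.875²) = 0.010394. Accumulating E over each segment gives final E = 0.6479.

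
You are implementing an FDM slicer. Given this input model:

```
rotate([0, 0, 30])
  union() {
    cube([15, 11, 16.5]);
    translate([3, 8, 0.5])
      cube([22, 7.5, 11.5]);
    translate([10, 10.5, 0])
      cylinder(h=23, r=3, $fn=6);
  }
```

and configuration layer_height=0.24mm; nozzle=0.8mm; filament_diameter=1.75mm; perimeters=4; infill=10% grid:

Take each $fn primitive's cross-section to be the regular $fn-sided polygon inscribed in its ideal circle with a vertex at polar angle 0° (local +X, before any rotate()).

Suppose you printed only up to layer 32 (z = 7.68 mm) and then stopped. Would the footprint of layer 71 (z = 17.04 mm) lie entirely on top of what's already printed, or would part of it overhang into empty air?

Compare the two slices. At z = 7.68: the cube is present — its section is the full 15×11 rectangle (area 165.00 mm²); the cube at (3, 8) (footprint 22×7.5) is included at this height (area 165.00 mm²); the r=3 cylinder at (10, 10.5) contributes a regular 6-gon of circumradius 3 (area = (6/2)·3.000²·sin(360°/6) = 23.38 mm²); Combining (union): the regions partially overlap — summed areas 353.38 mm² minus the doubly-counted overlap 59.38 mm² gives 294.00 mm² — area = 294.00 mm²; (rotated 30° about Z; rotation is an isometry so areas/perimeters/island counts are preserved). At z = 17.04: the cube is absent (z outside [0, 16.5]); the cube at (3, 8) is absent (z outside [0.5, 12]); the cylinder at (10, 10.5): section is a regular 6-gon, circumradius r=3 (area = (6/2)·3.000²·sin(360°/6) = 23.38 mm²); Combining (union): only the r=3 cylinder at (10, 10.5) is present, so the union is just that shape — area = 23.38 mm²; (rotated 30° about Z; rotation is an isometry so areas/perimeters/island counts are preserved). Checking containment: the cross-section at z = 17.04 is a subset of the cross-section at z = 7.68.

entirely on top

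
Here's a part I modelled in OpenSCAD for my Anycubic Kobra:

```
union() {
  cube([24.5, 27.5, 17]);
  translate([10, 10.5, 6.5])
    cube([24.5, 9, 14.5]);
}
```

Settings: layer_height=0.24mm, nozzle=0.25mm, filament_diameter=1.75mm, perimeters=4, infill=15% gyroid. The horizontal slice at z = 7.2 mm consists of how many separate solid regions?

1

At z = 7.2 mm: the 24.5×27.5 cube contributes its full rectangle; the cube at (10, 10.5) (footprint 24.5×9) is included at this height; Taking the union: the regions partially overlap (shared area 130.50 mm²), so overlapping operands fuse into one piece — 1 connected region. The result has 1 disconnected region.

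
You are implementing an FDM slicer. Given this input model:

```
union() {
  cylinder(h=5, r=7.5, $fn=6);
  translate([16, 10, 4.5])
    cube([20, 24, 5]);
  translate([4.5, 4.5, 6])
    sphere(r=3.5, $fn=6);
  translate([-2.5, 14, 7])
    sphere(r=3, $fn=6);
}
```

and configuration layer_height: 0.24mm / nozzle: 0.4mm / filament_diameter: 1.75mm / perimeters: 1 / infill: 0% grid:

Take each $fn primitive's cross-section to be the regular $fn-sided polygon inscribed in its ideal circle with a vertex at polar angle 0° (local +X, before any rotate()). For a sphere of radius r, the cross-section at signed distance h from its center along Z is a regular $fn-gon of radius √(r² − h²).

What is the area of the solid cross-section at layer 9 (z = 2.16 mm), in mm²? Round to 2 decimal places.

146.14 mm²

At z = 2.16 mm: the r=7.5 cylinder gives a regular 6-gon of circumradius 7.5 (constant along its height) (area = (6/2)·7.500²·sin(360°/6) = 146.14 mm²); the cube at (16, 10) is not intersected at this z (z outside [4.5, 9.5]); the sphere at (4.5, 4.5) is not intersected at this z (|z−center|=3.840 > r=3.5); the sphere at (-2.5, 14) is absent (|z−center|=4.840 > r=3); Taking the union: only the r=7.5 cylinder is present, so the union is just that shape — area = 146.14 mm². Overall, the cross-section is a single solid region. Net area = 146.14 mm².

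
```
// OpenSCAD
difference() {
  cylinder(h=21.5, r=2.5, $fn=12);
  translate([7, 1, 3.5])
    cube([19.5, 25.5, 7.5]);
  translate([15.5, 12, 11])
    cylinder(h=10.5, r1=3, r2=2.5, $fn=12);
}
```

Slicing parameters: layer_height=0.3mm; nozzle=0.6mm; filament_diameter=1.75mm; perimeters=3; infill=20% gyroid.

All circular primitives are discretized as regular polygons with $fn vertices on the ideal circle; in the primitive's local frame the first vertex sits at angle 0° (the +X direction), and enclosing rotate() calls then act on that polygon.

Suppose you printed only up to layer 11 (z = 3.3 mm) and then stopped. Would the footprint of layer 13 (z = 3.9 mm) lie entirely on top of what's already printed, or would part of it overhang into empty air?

Compare the two slices. At z = 3.3: the r=2.5 cylinder contributes a regular 12-gon of circumradius 2.5 (area = (12/2)·2.500²·sin(360°/12) = 18.75 mm²); the cube at (7, 1) does not reach this height (z outside [3.5, 11]); the cone at (15.5, 12) does not reach this height (z outside [11, 21.5]); Taking the first minus the rest: none of the subtracted shapes is present at this height, so the r=2.5 cylinder is unchanged — area = 18.75 mm². At z = 3.9: the r=2.5 cylinder gives a regular 12-gon of circumradius 2.5 (constant along its height) (area = (12/2)·2.500²·sin(360°/12) = 18.75 mm²); the 19.5×25.5 cube at (7, 1) contributes its full rectangle (area 497.25 mm²); the cone at (15.5, 12) is not intersected at this z (z outside [11, 21.5]); Taking the first minus the rest: starting from the r=2.5 cylinder (18.75 mm²), the 19.5×25.5 cube at (7, 1) misses the remaining region (no effect) — area = 18.75 mm². Checking containment: the cross-section at z = 3.9 is a subset of the cross-section at z = 3.3.

entirely on top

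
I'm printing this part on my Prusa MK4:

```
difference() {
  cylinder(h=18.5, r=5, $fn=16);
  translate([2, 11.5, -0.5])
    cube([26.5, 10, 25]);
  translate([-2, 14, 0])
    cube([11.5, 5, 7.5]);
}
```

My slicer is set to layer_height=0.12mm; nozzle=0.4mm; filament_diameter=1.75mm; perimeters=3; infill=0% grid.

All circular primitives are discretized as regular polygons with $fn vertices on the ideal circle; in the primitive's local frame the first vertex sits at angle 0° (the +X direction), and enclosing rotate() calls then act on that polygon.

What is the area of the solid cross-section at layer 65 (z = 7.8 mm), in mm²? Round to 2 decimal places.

At z = 7.8 mm: the r=5 cylinder contributes a regular 16-gon of circumradius 5 (area = (16/2)·5.000²·sin(360°/16) = 76.54 mm²); the cube at (2, 11.5) is present — its section is the full 26.5×10 rectangle (area 265.00 mm²); the cube at (-2, 14) is absent (z outside [0, 7.5]); Subtracting the remaining from the first: starting from the r=5 cylinder (76.54 mm²), the 26.5×10 cube at (2, 11.5) misses the remaining region (no effect) — area = 76.54 mm². Overall, the cross-section is a single solid region. Net area = 76.54 mm².

76.54 mm²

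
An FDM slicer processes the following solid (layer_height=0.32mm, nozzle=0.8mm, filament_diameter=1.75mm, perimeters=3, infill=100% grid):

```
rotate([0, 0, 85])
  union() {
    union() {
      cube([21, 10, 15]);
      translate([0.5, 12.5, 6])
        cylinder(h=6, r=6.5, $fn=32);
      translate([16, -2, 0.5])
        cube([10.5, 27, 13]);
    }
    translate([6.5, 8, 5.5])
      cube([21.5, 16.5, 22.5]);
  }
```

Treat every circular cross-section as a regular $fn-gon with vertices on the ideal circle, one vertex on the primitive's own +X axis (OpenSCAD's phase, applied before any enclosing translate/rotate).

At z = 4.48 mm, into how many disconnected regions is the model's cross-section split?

At z = 4.48 mm: the 21×10 cube contributes its full rectangle; the cylinder at (0.5, 12.5) does not reach this height (z outside [6, 12]); the cube at (16, -2) (footprint 10.5×27) is included at this height; Taking the union: the regions partially overlap (shared area 50.00 mm²), so overlapping operands fuse into one piece — 1 connected region; the cube at (6.5, 8) is not intersected at this z (z outside [5.5, 28]); Taking the union: only that combined region is present, so the union is just that shape — 1 connected region; (rotated 85° about Z; rotation is an isometry so areas/perimeters/island counts are preserved). The result has 1 disconnected region.

1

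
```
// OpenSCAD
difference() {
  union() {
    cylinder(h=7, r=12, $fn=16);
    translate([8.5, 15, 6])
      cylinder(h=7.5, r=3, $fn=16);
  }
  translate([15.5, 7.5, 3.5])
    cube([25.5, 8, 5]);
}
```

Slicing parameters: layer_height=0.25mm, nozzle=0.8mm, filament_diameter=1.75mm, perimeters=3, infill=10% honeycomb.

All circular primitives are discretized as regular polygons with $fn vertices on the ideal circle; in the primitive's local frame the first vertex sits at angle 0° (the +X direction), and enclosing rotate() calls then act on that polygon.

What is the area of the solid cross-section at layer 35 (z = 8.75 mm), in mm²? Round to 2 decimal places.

At z = 8.75 mm: the cylinder is not intersected at this z (z outside [0, 7]); the r=3 cylinder at (8.5, 15) contributes a regular 16-gon of circumradius 3 (area = (16/2)·3.000²·sin(360°/16) = 27.55 mm²); Merging all regions: only the r=3 cylinder at (8.5, 15) is present, so the union is just that shape — area = 27.55 mm²; the cube at (15.5, 7.5) does not reach this height (z outside [3.5, 8.5]); Subtracting the remaining from the first: none of the subtracted shapes is present at this height, so the result so far is unchanged — area = 27.55 mm². Overall, the cross-section is a single solid region. Net area = 27.55 mm².

27.55 mm²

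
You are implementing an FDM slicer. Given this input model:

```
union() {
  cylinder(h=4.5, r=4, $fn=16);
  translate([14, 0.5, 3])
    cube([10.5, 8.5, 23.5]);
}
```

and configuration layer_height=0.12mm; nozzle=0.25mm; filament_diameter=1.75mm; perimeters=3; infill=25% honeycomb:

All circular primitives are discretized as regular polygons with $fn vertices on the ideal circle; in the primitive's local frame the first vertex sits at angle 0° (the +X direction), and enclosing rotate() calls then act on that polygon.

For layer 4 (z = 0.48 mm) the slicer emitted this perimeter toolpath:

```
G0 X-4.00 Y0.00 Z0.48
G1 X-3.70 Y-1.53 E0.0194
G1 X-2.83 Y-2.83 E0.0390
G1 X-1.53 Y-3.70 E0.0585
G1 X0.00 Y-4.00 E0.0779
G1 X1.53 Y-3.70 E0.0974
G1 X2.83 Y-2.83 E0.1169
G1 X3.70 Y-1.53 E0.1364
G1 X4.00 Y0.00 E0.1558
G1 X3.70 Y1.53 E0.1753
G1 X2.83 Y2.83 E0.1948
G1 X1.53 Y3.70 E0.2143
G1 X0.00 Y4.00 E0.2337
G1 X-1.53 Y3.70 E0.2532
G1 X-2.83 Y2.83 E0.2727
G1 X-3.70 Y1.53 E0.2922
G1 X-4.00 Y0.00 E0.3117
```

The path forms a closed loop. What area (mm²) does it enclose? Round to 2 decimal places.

49.04 mm²

Apply the shoelace formula to the sequence of (X, Y) vertices; enclosed area = 49.04 mm².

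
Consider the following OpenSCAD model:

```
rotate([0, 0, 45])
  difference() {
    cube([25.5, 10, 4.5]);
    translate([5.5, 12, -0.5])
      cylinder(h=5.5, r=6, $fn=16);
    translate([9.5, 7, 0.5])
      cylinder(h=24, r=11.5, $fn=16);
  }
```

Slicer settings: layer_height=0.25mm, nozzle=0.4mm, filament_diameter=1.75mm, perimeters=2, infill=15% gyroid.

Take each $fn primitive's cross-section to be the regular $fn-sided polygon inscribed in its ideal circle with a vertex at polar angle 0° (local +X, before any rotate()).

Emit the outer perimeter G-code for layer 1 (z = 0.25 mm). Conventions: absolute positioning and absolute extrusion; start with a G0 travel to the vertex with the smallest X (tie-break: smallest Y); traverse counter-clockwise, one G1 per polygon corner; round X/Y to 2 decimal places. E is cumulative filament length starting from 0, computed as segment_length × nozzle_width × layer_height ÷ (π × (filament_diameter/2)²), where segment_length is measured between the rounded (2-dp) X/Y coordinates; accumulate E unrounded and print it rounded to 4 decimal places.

G0 X-6.82 Y6.82 Z0.25
G1 X0.00 Y0.00 E0.4010
G1 X18.03 Y18.03 E1.4611
G1 X10.96 Y25.10 E1.8768
G1 X0.78 Y14.92 E2.4753
G1 X0.95 Y14.67 E2.4879
G1 X1.40 Y12.37 E2.5853
G1 X0.95 Y10.08 E2.6824
G1 X-0.35 Y8.13 E2.7798
G1 X-2.30 Y6.83 E2.8772
G1 X-4.60 Y6.37 E2.9747
G1 X-6.82 Y6.82 E3.0689

At z = 0.25 mm: the cube is present — its section is the full 25.5×10 rectangle; the r=6 cylinder at (5.5, 12) contributes a regular 16-gon of circumradius 6; the cylinder at (9.5, 7) does not reach this height (z outside [0.5, 24.5]); Subtracting the remaining from the first: starting from the 25.5×10 cube, the r=6 cylinder at (5.5, 12) partially overlaps it — only the 31.88 mm² overlap (of its 110.21 mm²) is removed, clipping the outline — 1 connected region; (whole slice rotated 45° about Z — lengths, areas and connectivity unchanged). The outline is a single polygon with 11 vertices. Extrusion per mm of travel: 0.4 × 0.25 / (π × 0.875²) = 0.041575. Accumulating E over each segment gives final E = 3.0689.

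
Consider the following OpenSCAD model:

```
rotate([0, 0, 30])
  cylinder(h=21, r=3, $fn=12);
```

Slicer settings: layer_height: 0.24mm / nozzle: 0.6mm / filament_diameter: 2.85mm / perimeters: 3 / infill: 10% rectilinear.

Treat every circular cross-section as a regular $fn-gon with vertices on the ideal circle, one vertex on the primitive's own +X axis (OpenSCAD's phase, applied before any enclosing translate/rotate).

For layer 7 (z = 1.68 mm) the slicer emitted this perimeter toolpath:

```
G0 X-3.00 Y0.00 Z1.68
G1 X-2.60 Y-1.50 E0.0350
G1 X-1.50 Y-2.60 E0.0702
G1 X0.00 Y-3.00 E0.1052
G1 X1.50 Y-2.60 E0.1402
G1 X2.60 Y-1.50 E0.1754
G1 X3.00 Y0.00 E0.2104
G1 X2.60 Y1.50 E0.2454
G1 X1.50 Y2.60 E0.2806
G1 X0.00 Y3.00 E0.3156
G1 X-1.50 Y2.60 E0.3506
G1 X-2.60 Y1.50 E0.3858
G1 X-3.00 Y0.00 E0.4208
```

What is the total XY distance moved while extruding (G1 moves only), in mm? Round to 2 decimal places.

18.64 mm

Sum the Euclidean lengths of each G1 segment: total = 18.64 mm.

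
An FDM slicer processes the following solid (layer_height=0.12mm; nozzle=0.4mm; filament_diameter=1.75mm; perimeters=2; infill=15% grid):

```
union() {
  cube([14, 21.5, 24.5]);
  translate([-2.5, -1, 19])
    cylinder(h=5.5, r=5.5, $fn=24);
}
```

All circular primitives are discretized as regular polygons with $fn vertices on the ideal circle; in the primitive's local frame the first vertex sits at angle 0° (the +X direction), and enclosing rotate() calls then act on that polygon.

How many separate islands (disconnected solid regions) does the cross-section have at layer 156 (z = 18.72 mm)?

1

At z = 18.72 mm: the cube is present — its section is the full 14×21.5 rectangle; the cylinder at (-2.5, -1) is not intersected at this z (z outside [19, 24.5]); Taking the union: only the 14×21.5 cube is present, so the union is just that shape — 1 connected region. Overall, the cross-section is a single solid region. Island count = 1.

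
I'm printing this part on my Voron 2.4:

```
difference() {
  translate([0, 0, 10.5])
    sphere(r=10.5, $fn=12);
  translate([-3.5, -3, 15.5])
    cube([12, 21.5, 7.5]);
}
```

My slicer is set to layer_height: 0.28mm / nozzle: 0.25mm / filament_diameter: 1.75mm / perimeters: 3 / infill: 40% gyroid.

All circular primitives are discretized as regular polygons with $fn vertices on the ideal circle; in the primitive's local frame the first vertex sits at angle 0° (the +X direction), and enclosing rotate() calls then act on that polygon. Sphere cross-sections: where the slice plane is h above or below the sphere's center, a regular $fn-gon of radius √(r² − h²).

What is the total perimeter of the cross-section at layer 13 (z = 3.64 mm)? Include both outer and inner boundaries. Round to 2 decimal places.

At z = 3.64 mm: the r=10.5 sphere slices to a regular 12-gon of circumradius 7.949 (√(r²−h²) with h=6.86 from center) (perimeter = 2·12·7.949·sin(180°/12) = 49.38 mm); the cube at (-3.5, -3) is absent (z outside [15.5, 23]); Taking the first minus the rest: none of the subtracted shapes is present at this height, so the r=10.5 sphere is unchanged — boundary = 49.38 mm. Overall, the cross-section is a single solid region. Total boundary length (outer) = 49.38 mm.

49.38 mm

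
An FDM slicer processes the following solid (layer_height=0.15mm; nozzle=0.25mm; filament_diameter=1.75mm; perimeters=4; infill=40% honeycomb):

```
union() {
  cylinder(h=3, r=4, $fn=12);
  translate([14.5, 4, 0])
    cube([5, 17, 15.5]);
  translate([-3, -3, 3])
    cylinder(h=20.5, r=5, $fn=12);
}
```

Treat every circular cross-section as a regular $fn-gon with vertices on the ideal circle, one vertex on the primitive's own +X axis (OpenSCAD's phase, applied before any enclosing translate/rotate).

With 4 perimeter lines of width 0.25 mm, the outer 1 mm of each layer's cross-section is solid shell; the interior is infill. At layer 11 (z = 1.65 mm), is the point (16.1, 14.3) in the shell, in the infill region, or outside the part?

At z = 1.65 mm: the r=4 cylinder contributes a regular 12-gon of circumradius 4; the 5×17 cube at (14.5, 4) contributes its full rectangle; the cylinder at (-3, -3) is absent (z outside [3, 23.5]); Merging all regions: the 2 present regions are separate (no shared area or edge), so areas and boundary lengths simply add and each stays a separate island — 2 connected regions. Overall, the cross-section has 2 separate islands. The nearest boundary edge runs (14.50, 4.00)→(14.50, 21.00); distance from the point to it = 1.60 mm. (Shell/infill is judged within the island containing the point — the largest one.) The point is inside the cross-section and 1.60 mm from the nearest boundary — more than the 1 mm shell width (4 × 0.25), so it's in the infill interior.

infill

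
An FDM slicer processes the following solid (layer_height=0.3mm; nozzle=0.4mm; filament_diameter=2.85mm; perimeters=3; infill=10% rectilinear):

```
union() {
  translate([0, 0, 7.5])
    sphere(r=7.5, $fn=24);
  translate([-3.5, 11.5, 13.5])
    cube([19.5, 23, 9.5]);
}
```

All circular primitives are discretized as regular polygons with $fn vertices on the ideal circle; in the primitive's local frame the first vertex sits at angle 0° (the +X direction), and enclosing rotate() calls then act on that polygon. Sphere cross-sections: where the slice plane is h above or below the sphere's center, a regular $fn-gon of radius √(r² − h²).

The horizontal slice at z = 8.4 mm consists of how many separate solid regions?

1

At z = 8.4 mm: the sphere: section is a regular 24-gon, circumradius = √(r²−h²) = √(7.5²−0.9²) = 7.446; the cube at (-3.5, 11.5) is not intersected at this z (z outside [13.5, 23]); Taking the union: only the r=7.5 sphere is present, so the union is just that shape — 1 connected region. The result has 1 disconnected region.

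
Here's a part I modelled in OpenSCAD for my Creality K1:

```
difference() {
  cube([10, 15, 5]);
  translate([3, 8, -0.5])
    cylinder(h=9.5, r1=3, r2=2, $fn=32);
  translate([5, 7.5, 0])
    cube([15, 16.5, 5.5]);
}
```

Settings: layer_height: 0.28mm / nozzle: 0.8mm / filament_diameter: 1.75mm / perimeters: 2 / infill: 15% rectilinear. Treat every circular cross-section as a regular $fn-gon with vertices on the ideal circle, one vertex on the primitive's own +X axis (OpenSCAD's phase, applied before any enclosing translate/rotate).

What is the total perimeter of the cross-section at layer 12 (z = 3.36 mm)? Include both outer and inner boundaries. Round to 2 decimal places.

At z = 3.36 mm: the cube is present — its section is the full 10×15 rectangle (perimeter 50.00 mm); the cone at (3, 8): at t=0.406 of its height the radius interpolates to r₁+(r₂−r₁)t = 2.594, giving a regular 32-gon of that circumradius (perimeter = 2·32·2.594·sin(180°/32) = 16.27 mm); the cube at (5, 7.5) (footprint 15×16.5) is included at this height (perimeter 63.00 mm); Taking the first minus the rest: starting from the 10×15 cube, the cone at (3, 8) lies wholly inside it (removes its full 21.00 mm² and its 16.27 mm outline becomes a hole wall); the 15×16.5 cube at (5, 7.5) partially overlaps it — only the 36.56 mm² overlap (of its 247.50 mm²) is removed, clipping the outline — boundary = 61.32 mm. Overall, the cross-section is a single solid region. Total boundary length (outer) = 61.32 mm.

61.32 mm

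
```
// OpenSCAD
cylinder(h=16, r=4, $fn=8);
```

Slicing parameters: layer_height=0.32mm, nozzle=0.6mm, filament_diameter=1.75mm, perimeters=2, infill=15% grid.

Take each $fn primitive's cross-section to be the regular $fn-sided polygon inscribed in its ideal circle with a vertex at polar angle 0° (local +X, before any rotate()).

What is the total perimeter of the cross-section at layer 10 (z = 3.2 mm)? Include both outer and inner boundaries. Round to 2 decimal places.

24.49 mm

At z = 3.2 mm: the r=4 cylinder contributes a regular 8-gon of circumradius 4 (perimeter = 2·8·4.000·sin(180°/8) = 24.49 mm). Overall, the cross-section is a single solid region. Total boundary length (outer) = 24.49 mm.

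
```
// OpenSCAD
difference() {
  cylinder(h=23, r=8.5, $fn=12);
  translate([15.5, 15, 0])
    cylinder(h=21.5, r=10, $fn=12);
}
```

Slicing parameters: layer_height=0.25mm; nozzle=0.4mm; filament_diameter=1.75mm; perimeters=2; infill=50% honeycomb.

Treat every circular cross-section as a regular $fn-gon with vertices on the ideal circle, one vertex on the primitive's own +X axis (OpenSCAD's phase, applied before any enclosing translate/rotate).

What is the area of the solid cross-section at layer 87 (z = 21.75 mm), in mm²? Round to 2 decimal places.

At z = 21.75 mm: the r=8.5 cylinder gives a regular 12-gon of circumradius 8.5 (constant along its height) (area = (12/2)·8.500²·sin(360°/12) = 216.75 mm²); the cylinder at (15.5, 15) is not intersected at this z (z outside [0, 21.5]); Subtracting the remaining from the first: none of the subtracted shapes is present at this height, so the r=8.5 cylinder is unchanged — area = 216.75 mm². Overall, the cross-section is a single solid region. Net area = 216.75 mm².

216.75 mm²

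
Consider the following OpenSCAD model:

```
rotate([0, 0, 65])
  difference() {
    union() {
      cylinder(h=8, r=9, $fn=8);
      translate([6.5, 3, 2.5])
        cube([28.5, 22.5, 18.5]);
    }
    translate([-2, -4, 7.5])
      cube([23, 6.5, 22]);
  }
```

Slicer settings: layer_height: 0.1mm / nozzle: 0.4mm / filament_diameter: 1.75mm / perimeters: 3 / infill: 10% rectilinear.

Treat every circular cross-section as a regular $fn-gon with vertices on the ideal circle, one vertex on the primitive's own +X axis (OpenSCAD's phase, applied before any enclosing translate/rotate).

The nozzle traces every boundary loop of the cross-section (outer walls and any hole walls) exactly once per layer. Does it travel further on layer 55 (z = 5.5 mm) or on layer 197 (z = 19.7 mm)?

layer 55 (z = 5.5 mm)

Layer 55 (z = 5.5): the r=9 cylinder contributes a regular 8-gon of circumradius 9 (perimeter = 2·8·9.000·sin(180°/8) = 55.11 mm); the cube at (6.5, 3) is present — its section is the full 28.5×22.5 rectangle (perimeter 102.00 mm); Combining (union): the regions partially overlap (shared area 1.91 mm²), so the edge portions inside another operand are dropped and the merged outline is re-measured after clipping — boundary = 149.53 mm; the cube at (-2, -4) does not reach this height (z outside [7.5, 29.5]); Subtracting the remaining from the first: none of the subtracted shapes is present at this height, so the result so far is unchanged — boundary = 149.53 mm; (rotated 65° about Z; rotation is an isometry so areas/perimeters/island counts are preserved). So its perimeter = 149.53 mm. Layer 197 (z = 19.7): the cylinder does not reach this height (z outside [0, 8]); the cube at (6.5, 3) (footprint 28.5×22.5) is included at this height (perimeter 102.00 mm); Combining (union): only the 28.5×22.5 cube at (6.5, 3) is present, so the union is just that shape — boundary = 102.00 mm; the cube at (-2, -4) (footprint 23×6.5) is included at this height (perimeter 59.00 mm); Taking the first minus the rest: starting from that combined region, the 23×6.5 cube at (-2, -4) misses the remaining region (no effect) — boundary = 102.00 mm; (rotated 65° about Z; rotation is an isometry so areas/perimeters/island counts are preserved). So its perimeter = 102.00 mm. Layer 55 is larger (149.53 vs 102.00 mm).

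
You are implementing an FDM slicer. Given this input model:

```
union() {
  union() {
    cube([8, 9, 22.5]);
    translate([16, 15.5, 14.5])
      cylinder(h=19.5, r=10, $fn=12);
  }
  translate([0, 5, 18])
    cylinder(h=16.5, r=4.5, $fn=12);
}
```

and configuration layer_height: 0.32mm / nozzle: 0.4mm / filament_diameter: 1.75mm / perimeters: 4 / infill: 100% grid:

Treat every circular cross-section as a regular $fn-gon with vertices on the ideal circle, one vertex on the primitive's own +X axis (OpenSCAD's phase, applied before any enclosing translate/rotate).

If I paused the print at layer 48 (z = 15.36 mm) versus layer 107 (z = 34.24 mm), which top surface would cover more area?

Layer 48 (z = 15.36): the cube (footprint 8×9) is included at this height (area 72.00 mm²); the cylinder at (16, 15.5): section is a regular 12-gon, circumradius r=10 (area = (12/2)·10.000²·sin(360°/12) = 300.00 mm²); Taking the union: the 2 present regions are separate (no shared area or edge), so areas and boundary lengths simply add and each stays a separate island — area = 372.00 mm²; the cylinder at (0, 5) is not intersected at this z (z outside [18, 34.5]); Merging all regions: only that combined region is present, so the union is just that shape — area = 372.00 mm². So its area = 372.00 mm². Layer 107 (z = 34.24): the cube is not intersected at this z (z outside [0, 22.5]); the cylinder at (16, 15.5) does not reach this height (z outside [14.5, 34]); Combining (union): nothing is present at this height; the cylinder at (0, 5): section is a regular 12-gon, circumradius r=4.5 (area = (12/2)·4.500²·sin(360°/12) = 60.75 mm²); Merging all regions: only the r=4.5 cylinder at (0, 5) is present, so the union is just that shape — area = 60.75 mm². So its area = 60.75 mm². Layer 48 is larger (372.00 vs 60.75 mm²).

layer 48 (z = 15.36 mm)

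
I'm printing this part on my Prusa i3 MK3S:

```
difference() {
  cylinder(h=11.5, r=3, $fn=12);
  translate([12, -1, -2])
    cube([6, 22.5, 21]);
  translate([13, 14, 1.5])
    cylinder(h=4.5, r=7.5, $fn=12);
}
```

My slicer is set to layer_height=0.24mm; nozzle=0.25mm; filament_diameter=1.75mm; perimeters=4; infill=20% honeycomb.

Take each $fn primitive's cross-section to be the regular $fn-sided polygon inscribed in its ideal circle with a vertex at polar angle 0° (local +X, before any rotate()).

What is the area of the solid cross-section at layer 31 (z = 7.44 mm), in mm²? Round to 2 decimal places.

27.00 mm²

At z = 7.44 mm: the cylinder: section is a regular 12-gon, circumradius r=3 (area = (12/2)·3.000²·sin(360°/12) = 27.00 mm²); the cube at (12, -1) is present — its section is the full 6×22.5 rectangle (area 135.00 mm²); the cylinder at (13, 14) is not intersected at this z (z outside [1.5, 6]); Subtracting the remaining from the first: starting from the r=3 cylinder (27.00 mm²), the 6×22.5 cube at (12, -1) misses the remaining region (no effect) — area = 27.00 mm². Overall, the cross-section is a single solid region. Net area = 27.00 mm².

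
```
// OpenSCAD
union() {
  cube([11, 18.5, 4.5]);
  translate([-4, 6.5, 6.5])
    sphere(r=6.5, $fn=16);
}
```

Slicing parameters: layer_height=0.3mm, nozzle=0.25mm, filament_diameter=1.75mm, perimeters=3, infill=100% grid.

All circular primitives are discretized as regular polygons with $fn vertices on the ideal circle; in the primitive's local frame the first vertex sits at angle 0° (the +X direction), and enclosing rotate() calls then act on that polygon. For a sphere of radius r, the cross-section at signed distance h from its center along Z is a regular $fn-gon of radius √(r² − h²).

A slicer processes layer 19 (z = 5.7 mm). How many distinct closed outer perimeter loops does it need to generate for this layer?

At z = 5.7 mm: the cube does not reach this height (z outside [0, 4.5]); the sphere at (-4, 6.5): section is a regular 16-gon, circumradius = √(r²−h²) = √(6.5²−0.8²) = 6.451; Combining (union): only the r=6.5 sphere at (-4, 6.5) is present, so the union is just that shape — 1 connected region. The result has 1 disconnected region.

1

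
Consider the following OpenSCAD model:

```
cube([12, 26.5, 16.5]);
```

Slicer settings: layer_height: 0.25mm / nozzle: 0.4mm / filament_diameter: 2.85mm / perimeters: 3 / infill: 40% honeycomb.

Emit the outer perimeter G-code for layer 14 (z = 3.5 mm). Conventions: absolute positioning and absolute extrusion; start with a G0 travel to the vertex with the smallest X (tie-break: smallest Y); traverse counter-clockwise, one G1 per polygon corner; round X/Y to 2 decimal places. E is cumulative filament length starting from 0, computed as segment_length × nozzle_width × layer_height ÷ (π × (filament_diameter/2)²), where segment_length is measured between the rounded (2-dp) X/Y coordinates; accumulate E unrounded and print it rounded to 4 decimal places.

At z = 3.5 mm: the cube (footprint 12×26.5) is included at this height. The outline is a single polygon with 4 vertices. Extrusion per mm of travel: 0.4 × 0.25 / (π × 1.425²) = 0.015675. Accumulating E over each segment gives final E = 1.2070.

G0 X0.00 Y0.00 Z3.50
G1 X12.00 Y0.00 E0.1881
G1 X12.00 Y26.50 E0.6035
G1 X0.00 Y26.50 E0.7916
G1 X0.00 Y0.00 E1.2070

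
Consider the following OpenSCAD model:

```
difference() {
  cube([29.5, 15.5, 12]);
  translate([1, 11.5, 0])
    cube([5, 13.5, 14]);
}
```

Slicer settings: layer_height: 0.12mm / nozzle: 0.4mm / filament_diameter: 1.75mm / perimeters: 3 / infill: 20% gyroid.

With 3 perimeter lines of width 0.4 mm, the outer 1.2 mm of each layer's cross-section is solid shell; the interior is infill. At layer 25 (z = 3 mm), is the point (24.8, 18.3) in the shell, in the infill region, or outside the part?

At z = 3 mm: the 29.5×15.5 cube contributes its full rectangle; the cube at (1, 11.5) (footprint 5×13.5) is included at this height; Taking the first minus the rest: starting from the 29.5×15.5 cube, the 5×13.5 cube at (1, 11.5) partially overlaps it — only the 20.00 mm² overlap (of its 67.50 mm²) is removed, clipping the outline — 1 connected region. Overall, the cross-section is a single solid region. The nearest boundary edge runs (6.00, 15.50)→(29.50, 15.50); distance from the point to it = 2.80 mm. The point is not inside any of the regions above, so it lies outside the cross-section (2.80 mm from the nearest boundary).

outside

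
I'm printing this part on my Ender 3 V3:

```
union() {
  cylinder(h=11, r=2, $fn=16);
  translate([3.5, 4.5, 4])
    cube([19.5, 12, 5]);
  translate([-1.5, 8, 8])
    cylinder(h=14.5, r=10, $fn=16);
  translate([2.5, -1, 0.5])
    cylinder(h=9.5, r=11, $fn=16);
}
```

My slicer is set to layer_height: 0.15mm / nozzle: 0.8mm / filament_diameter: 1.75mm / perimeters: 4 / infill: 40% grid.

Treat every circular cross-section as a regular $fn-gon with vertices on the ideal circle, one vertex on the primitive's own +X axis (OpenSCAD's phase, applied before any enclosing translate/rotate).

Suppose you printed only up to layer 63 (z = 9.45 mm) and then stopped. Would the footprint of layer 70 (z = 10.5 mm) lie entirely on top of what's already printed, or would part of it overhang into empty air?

entirely on top

Compare the two slices. At z = 9.45: the r=2 cylinder contributes a regular 16-gon of circumradius 2 (area = (16/2)·2.000²·sin(360°/16) = 12.25 mm²); the cube at (3.5, 4.5) is absent (z outside [4, 9]); the r=10 cylinder at (-1.5, 8) gives a regular 16-gon of circumradius 10 (constant along its height) (area = (16/2)·10.000²·sin(360°/16) = 306.15 mm²); the cylinder at (2.5, -1): section is a regular 16-gon, circumradius r=11 (area = (16/2)·11.000²·sin(360°/16) = 370.44 mm²); Combining (union): the regions partially overlap — summed areas 688.83 mm² minus the doubly-counted overlap 153.13 mm² gives 535.70 mm² — area = 535.70 mm². At z = 10.5: the r=2 cylinder contributes a regular 16-gon of circumradius 2 (area = (16/2)·2.000²·sin(360°/16) = 12.25 mm²); the cube at (3.5, 4.5) is not intersected at this z (z outside [4, 9]); the cylinder at (-1.5, 8): section is a regular 16-gon, circumradius r=10 (area = (16/2)·10.000²·sin(360°/16) = 306.15 mm²); the cylinder at (2.5, -1) is not intersected at this z (z outside [0.5, 10]); Merging all regions: the regions partially overlap — summed areas 318.39 mm² minus the doubly-counted overlap 11.81 mm² gives 306.58 mm² — area = 306.58 mm². Checking containment: the cross-section at z = 10.5 is a subset of the cross-section at z = 9.45.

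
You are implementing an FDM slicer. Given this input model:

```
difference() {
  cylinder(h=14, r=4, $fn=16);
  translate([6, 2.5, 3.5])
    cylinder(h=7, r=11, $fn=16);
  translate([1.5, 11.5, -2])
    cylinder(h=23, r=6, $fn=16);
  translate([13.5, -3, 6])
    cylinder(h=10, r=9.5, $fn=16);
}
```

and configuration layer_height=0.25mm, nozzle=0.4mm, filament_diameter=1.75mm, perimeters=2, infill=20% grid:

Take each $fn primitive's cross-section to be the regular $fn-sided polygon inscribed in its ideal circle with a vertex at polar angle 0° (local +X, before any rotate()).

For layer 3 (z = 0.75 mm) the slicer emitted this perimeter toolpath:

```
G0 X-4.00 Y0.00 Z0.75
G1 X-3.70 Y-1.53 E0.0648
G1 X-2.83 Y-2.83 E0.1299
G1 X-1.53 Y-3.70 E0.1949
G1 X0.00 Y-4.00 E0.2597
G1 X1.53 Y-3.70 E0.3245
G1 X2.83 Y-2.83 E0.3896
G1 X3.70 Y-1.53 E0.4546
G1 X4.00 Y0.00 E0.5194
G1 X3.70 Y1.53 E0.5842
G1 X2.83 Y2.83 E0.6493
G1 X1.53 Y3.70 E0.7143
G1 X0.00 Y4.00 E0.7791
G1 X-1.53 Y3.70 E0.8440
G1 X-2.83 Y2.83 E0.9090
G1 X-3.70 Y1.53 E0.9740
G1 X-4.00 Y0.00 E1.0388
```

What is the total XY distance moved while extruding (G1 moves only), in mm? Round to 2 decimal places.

24.99 mm

Sum the Euclidean lengths of each G1 segment: total = 24.99 mm.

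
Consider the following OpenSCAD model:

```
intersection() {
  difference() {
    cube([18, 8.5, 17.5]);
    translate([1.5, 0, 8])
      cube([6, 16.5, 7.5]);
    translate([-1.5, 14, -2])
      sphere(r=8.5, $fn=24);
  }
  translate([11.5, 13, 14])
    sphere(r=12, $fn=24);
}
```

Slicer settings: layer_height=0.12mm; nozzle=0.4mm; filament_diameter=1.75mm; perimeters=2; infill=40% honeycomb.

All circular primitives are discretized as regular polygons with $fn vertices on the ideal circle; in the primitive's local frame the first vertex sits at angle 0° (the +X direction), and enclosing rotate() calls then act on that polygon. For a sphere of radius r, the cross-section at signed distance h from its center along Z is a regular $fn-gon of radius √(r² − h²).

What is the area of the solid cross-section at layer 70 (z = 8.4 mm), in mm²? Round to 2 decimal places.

At z = 8.4 mm: the 18×8.5 cube contributes its full rectangle (area 153.00 mm²); the cube at (1.5, 0) is present — its section is the full 6×16.5 rectangle (area 99.00 mm²); the sphere at (-1.5, 14) is not intersected at this z (|z−center|=10.400 > r=8.5); After the difference (first − rest): starting from the 18×8.5 cube (153.00 mm²), the 6×16.5 cube at (1.5, 0) partially overlaps it — only the 51.00 mm² overlap (of its 99.00 mm²) is removed, clipping the outline — area = 102.00 mm²; the r=12 sphere at (11.5, 13) contributes a regular 24-gon of circumradius √(12²−5.6²) = 10.613 (area = (24/2)·10.613²·sin(360°/24) = 349.84 mm²); After intersecting: the r=12 sphere at (11.5, 13) partially overlaps that combined region; clipping to the common part keeps 57.89 mm² — area = 57.89 mm². Overall, the cross-section is a single solid region. Net area = 57.89 mm².

57.89 mm²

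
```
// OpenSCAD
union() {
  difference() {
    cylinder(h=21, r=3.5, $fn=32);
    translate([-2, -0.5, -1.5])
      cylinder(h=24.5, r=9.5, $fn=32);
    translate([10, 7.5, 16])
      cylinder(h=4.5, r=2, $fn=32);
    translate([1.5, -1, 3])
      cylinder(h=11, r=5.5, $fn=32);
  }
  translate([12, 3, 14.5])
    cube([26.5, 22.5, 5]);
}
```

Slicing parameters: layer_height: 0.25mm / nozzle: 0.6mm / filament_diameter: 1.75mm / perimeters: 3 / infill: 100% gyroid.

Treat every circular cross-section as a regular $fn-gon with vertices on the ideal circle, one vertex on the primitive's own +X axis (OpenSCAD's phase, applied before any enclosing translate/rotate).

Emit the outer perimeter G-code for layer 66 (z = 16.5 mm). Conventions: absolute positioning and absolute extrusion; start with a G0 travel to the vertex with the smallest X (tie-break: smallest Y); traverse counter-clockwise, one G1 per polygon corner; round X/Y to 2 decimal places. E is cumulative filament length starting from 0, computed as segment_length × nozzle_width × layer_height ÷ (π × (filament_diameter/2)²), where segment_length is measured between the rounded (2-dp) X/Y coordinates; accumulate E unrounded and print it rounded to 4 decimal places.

At z = 16.5 mm: the r=3.5 cylinder contributes a regular 32-gon of circumradius 3.5; the r=9.5 cylinder at (-2, -0.5) contributes a regular 32-gon of circumradius 9.5; the cylinder at (10, 7.5): section is a regular 32-gon, circumradius r=2; the cylinder at (1.5, -1) does not reach this height (z outside [3, 14]); After the difference (first − rest): starting from the r=3.5 cylinder, the r=9.5 cylinder at (-2, -0.5) covers all of what remains (removes everything); the r=2 cylinder at (10, 7.5) misses the remaining region (no effect) — nothing remains; the cube at (12, 3) (footprint 26.5×22.5) is included at this height; Merging all regions: only the 26.5×22.5 cube at (12, 3) is present, so the union is just that shape — 1 connected region. The outline is a single polygon with 4 vertices. Extrusion per mm of travel: 0.6 × 0.25 / (π × 0.875²) = 0.062363. Accumulating E over each segment gives final E = 6.1115.

G0 X12.00 Y3.00 Z16.50
G1 X38.50 Y3.00 E1.6526
G1 X38.50 Y25.50 E3.0558
G1 X12.00 Y25.50 E4.7084
G1 X12.00 Y3.00 E6.1115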